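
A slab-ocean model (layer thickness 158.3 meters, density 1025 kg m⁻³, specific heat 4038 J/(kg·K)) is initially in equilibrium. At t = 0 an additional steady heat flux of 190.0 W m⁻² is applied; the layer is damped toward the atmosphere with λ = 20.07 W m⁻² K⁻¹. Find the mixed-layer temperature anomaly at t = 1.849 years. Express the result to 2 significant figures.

Areal heat capacity C = ρ c_p D = 1025 × 4038 × 158.3 = 6.55×10^8 J m⁻² K⁻¹.
τ = C / λ = 6.55×10^8 / 20.07 = 3.26×10^7 s.
Equilibrium anomaly ΔT_eq = F / λ = 190.0 / 20.07 = 9.47 K.
t = 1.849 years = 5.84×10^7 s, so t/τ = 1.79.
ΔT(t) = ΔT_eq (1 − e^(−t/τ)) = 9.47 × (1 − e^−1.79) = 7.88 K.

7.9 K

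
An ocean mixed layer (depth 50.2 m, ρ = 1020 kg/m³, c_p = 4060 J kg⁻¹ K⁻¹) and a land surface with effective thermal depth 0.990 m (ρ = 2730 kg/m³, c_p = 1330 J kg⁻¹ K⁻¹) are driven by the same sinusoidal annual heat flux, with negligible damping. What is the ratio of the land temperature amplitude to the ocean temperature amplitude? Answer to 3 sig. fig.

57.8

C_ocean = 1020 × 4060 × 50.2 = 2.08×10^8 J/(m²·K).
C_land = 2730 × 1330 × 0.990 = 3.59×10^6 J/(m²·K).
Undamped amplitude ∝ 1/C, so A_land/A_ocean = C_ocean/C_land = 57.8.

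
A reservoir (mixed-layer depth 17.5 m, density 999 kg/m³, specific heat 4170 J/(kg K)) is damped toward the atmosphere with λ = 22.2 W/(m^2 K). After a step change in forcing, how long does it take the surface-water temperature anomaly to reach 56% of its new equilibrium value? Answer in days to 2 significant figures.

31 days

Areal heat capacity C = ρ c_p D = 999 × 4170 × 17.5 = 7.29×10^7 J m⁻² K⁻¹.
τ = C / λ = 7.29×10^7 / 22.2 = 3.28×10^6 s.
Fraction reached: 1 − e^(−t/τ) = 0.56 ⇒ t = −τ ln(1 − 0.56) = τ × 0.821.
t = 2.70×10^6 s = 31.2 days.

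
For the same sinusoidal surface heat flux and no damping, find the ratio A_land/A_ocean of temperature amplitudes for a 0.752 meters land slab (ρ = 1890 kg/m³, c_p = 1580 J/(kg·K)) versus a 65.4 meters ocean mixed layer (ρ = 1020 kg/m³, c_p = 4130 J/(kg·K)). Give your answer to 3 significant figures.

C_ocean = 1020 × 4130 × 65.4 = 2.76×10^8 J/(m²·K).
C_land = 1890 × 1580 × 0.752 = 2.25×10^6 J/(m²·K).
Undamped amplitude ∝ 1/C, so A_land/A_ocean = C_ocean/C_land = 123.

123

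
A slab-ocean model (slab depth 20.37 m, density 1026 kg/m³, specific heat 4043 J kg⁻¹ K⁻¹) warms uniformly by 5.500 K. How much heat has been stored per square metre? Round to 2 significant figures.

Areal heat capacity C = ρ c_p D = 1026 × 4043 × 20.37 = 8.45×10^7 J/(m²·K).
ΔQ = C ΔT = 8.45×10^7 × 5.500 = 4.65×10^8 J/m².

4.6×10^8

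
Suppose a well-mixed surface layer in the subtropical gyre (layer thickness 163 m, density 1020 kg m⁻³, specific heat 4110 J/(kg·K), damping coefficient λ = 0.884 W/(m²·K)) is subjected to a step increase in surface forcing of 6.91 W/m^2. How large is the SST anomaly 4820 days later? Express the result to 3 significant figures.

3.26 K

Areal heat capacity C = ρ c_p D = 1020 × 4110 × 163 = 6.83×10^8 J/(m²·K).
τ = C / λ = 6.83×10^8 / 0.884 = 7.73×10^8 s.
Equilibrium anomaly ΔT_eq = F / λ = 6.91 / 0.884 = 7.82 K.
t = 4820 days = 4.16×10^8 s, so t/τ = 0.539.
ΔT(t) = ΔT_eq (1 − e^(−t/τ)) = 7.82 × (1 − e^−0.539) = 3.26 K.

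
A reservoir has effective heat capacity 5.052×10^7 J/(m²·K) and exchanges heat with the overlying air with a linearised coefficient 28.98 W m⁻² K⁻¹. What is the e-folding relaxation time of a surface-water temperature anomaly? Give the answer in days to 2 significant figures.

Areal heat capacity C = 5.052×10^7 J/(m²·K) (given).
Relaxation time τ = C / λ = 5.05×10^7 / 28.98 = 1.74×10^6 s.
In days: 1.74×10^6 s / (86400 s/day) = 20.2 days.

20 days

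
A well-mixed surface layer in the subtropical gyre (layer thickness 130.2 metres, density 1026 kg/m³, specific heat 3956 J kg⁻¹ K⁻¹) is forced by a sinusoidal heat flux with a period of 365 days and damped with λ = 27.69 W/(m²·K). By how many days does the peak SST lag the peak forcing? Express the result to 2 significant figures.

76 days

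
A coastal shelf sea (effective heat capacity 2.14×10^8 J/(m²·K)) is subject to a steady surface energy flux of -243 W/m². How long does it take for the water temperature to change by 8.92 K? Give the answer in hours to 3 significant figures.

2180 hours

Areal heat capacity C = 2.14×10^8 J/(m²·K) (given).
Time required: Δt = C ΔT / F = 2.14×10^8 × -8.92 / -243 = 7.86×10^6 s.
In hours: 7.86×10^6 s / (3600 s/hour) = 2180 hours.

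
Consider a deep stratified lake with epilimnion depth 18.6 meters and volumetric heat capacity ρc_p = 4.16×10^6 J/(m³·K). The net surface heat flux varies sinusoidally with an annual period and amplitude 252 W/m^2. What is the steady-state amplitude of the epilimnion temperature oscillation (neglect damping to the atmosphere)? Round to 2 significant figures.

16 K

Areal heat capacity C = ρc_p × D = 4.16×10^6 × 18.6 = 7.74×10^7 J/(m^2 K).
Angular frequency ω = 2π / T = 2π / 3.15×10^7 s = 1.99×10^-7 s⁻¹.
Cω = 7.74×10^7 × 1.99×10^-7 = 15.4 W/(m²·K).
Amplitude A = F₀ / (Cω) = 252 / 15.4 = 16.3 K.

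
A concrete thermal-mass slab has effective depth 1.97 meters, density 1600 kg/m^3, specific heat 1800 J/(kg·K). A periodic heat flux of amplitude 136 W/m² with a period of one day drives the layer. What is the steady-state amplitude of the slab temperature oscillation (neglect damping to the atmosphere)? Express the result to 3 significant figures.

Areal heat capacity C = ρ c_p D = 1600 × 1800 × 1.97 = 5.67×10^6 J/(m^2 K).
Angular frequency ω = 2π / T = 2π / 86400 s = 7.27×10^-5 s⁻¹.
Cω = 5.67×10^6 × 7.27×10^-5 = 413 W/(m²·K).
Amplitude A = F₀ / (Cω) = 136 / 413 = 0.330 K.

0.330 K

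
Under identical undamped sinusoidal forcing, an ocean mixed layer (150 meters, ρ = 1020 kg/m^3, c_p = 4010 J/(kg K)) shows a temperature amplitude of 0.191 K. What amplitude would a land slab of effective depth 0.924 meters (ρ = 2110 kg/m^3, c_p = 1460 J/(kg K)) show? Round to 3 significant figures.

C_ocean = 6.14×10^8 J/(m²·K); C_land = 2.85×10^6 J/(m²·K).
A ∝ 1/C ⇒ A_land = A_ocean × C_ocean/C_land = 0.191 × 216 = 41.2 K.

41.2 K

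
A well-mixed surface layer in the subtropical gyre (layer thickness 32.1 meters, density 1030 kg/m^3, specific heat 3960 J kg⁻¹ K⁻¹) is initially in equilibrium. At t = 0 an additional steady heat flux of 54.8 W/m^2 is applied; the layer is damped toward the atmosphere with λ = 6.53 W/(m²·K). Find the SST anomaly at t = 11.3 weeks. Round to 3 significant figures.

Areal heat capacity C = ρ c_p D = 1030 × 3960 × 32.1 = 1.31×10^8 J m⁻² K⁻¹.
τ = C / λ = 1.31×10^8 / 6.53 = 2.01×10^7 s.
Equilibrium anomaly ΔT_eq = F / λ = 54.8 / 6.53 = 8.39 K.
t = 11.3 weeks = 6.83×10^6 s, so t/τ = 0.341.
ΔT(t) = ΔT_eq (1 − e^(−t/τ)) = 8.39 × (1 − e^−0.341) = 2.42 K.

2.42 K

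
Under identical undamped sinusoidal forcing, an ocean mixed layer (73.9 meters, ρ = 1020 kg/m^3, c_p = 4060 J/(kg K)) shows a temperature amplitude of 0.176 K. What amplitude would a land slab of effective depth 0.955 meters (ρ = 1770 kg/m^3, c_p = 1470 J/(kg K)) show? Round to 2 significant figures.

22 K

C_ocean = 3.06×10^8 J/(m²·K); C_land = 2.48×10^6 J/(m²·K).
A ∝ 1/C ⇒ A_land = A_ocean × C_ocean/C_land = 0.176 × 123 = 21.7 K.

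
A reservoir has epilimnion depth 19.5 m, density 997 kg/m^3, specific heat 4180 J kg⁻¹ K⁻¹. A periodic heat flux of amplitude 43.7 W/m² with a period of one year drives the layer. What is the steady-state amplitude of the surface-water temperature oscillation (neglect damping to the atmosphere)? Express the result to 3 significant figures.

2.70 K

Areal heat capacity C = ρ c_p D = 997 × 4180 × 19.5 = 8.13×10^7 J m⁻² K⁻¹.
Angular frequency ω = 2π / T = 2π / 3.15×10^7 s = 1.99×10^-7 s⁻¹.
Cω = 8.13×10^7 × 1.99×10^-7 = 16.2 W/(m²·K).
Amplitude A = F₀ / (Cω) = 43.7 / 16.2 = 2.70 K.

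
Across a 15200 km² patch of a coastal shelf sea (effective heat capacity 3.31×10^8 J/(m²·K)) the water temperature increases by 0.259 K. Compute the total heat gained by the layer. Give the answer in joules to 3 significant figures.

Areal heat capacity C = 3.31×10^8 J/(m²·K) (given).
Heat per unit area: q = C ΔT = 3.31×10^8 × 0.259 = 8.57×10^7 J/m².
Total heat: Q = q × A = 8.57×10^7 × (15200 × 10⁶ m²) = 1.30×10^18 J.

1.30×10^18 J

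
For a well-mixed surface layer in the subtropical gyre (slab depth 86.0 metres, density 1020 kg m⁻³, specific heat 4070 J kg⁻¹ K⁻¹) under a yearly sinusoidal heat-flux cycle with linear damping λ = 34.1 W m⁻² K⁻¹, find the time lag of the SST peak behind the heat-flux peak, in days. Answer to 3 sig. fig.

65.3 days

Areal heat capacity C = ρ c_p D = 1020 × 4070 × 86.0 = 3.57×10^8 J/(m²·K).
ω = 2π / 3.15×10^7 s = 1.99×10^-7 s⁻¹.
Phase lag φ = arctan(Cω/λ) = arctan(71.1/34.1) = 1.12 rad.
Time lag = φ / ω = 1.12 / 1.99×10^-7 = 5.64×10^6 s = 65.3 days.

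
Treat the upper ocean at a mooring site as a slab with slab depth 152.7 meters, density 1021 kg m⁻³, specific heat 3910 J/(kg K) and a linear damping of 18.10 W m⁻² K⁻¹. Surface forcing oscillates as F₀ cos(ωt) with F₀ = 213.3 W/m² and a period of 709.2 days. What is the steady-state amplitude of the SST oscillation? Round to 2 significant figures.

Areal heat capacity C = ρ c_p D = 1021 × 3910 × 152.7 = 6.10×10^8 J/(m²·K).
Angular frequency ω = 2π / T = 2π / 6.13×10^7 s = 1.03×10^-7 s⁻¹.
√((Cω)² + λ²) = √((62.5)² + 18.10²) = 65.1 W/(m²·K).
Amplitude A = F₀ / √((Cω)²+λ²) = 213.3 / 65.1 = 3.28 K.

3.3 K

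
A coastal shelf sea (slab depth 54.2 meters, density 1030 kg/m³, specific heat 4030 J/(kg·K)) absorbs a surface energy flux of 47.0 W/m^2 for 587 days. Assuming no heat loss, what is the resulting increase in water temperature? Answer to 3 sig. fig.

10.6 K

Areal heat capacity C = ρ c_p D = 1030 × 4030 × 54.2 = 2.25×10^8 J/(m²·K).
Net heat input Q = F Δt = 47.0 × (587 days × 86400 s/day) = 2.38×10^9 J/m².
ΔT = Q / C = 2.38×10^9 / 2.25×10^8 = 10.6 K.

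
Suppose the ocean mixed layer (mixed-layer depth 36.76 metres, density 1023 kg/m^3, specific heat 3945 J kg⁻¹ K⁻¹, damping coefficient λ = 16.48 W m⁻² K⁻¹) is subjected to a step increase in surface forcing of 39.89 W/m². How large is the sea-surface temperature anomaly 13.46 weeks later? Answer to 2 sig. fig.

1.4 K

Areal heat capacity C = ρ c_p D = 1023 × 3945 × 36.76 = 1.48×10^8 J/(m^2 K).
τ = C / λ = 1.48×10^8 / 16.48 = 9.00×10^6 s.
Equilibrium anomaly ΔT_eq = F / λ = 39.89 / 16.48 = 2.42 K.
t = 13.46 weeks = 8.14×10^6 s, so t/τ = 0.904.
ΔT(t) = ΔT_eq (1 − e^(−t/τ)) = 2.42 × (1 − e^−0.904) = 1.44 K.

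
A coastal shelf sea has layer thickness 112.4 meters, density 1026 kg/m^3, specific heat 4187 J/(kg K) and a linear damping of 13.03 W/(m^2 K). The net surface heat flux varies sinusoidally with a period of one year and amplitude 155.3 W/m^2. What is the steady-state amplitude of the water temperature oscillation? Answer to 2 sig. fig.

1.6 K

Areal heat capacity C = ρ c_p D = 1026 × 4187 × 112.4 = 4.83×10^8 J/(m²·K).
Angular frequency ω = 2π / T = 2π / 3.15×10^7 s = 1.99×10^-7 s⁻¹.
√((Cω)² + λ²) = √((96.2)² + 13.03²) = 97.1 W/(m²·K).
Amplitude A = F₀ / √((Cω)²+λ²) = 155.3 / 97.1 = 1.60 K.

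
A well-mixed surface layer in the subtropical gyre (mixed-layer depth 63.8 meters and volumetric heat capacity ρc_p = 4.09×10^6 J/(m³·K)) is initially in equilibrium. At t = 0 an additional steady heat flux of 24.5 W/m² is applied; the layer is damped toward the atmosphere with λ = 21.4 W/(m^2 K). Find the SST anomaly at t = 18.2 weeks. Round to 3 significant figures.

Areal heat capacity C = ρc_p × D = 4.09×10^6 × 63.8 = 2.61×10^8 J m⁻² K⁻¹.
τ = C / λ = 2.61×10^8 / 21.4 = 1.22×10^7 s.
Equilibrium anomaly ΔT_eq = F / λ = 24.5 / 21.4 = 1.14 K.
t = 18.2 weeks = 1.10×10^7 s, so t/τ = 0.903.
ΔT(t) = ΔT_eq (1 − e^(−t/τ)) = 1.14 × (1 − e^−0.903) = 0.681 K.

0.681 K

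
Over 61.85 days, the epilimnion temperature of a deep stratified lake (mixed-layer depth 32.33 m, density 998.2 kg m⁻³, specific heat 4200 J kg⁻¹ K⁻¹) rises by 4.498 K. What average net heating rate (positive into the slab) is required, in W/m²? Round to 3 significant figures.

Areal heat capacity C = ρ c_p D = 998.2 × 4200 × 32.33 = 1.36×10^8 J/(m^2 K).
Required heat per unit area: Q = C ΔT = 1.36×10^8 × 4.498 = 6.10×10^8 J/m².
Flux F = Q / Δt = 6.10×10^8 / 5.34×10^6 s = 114 W/m².

114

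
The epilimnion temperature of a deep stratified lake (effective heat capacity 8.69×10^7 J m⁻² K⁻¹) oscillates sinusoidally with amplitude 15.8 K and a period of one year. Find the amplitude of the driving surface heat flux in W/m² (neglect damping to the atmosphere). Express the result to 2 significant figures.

270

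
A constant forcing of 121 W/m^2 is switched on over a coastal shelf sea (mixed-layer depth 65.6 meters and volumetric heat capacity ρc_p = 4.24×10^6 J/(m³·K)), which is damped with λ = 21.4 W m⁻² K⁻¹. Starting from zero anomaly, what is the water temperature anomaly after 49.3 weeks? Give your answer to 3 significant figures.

5.08 K

Areal heat capacity C = ρc_p × D = 4.24×10^6 × 65.6 = 2.78×10^8 J/(m^2 K).
τ = C / λ = 2.78×10^8 / 21.4 = 1.30×10^7 s.
Equilibrium anomaly ΔT_eq = F / λ = 121 / 21.4 = 5.65 K.
t = 49.3 weeks = 2.98×10^7 s, so t/τ = 2.29.
ΔT(t) = ΔT_eq (1 − e^(−t/τ)) = 5.65 × (1 − e^−2.29) = 5.08 K.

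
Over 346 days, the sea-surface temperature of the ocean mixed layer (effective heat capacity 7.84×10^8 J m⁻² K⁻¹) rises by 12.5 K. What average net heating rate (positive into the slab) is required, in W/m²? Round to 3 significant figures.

328

Areal heat capacity C = 7.84×10^8 J m⁻² K⁻¹ (given).
Required heat per unit area: Q = C ΔT = 7.84×10^8 × 12.5 = 9.80×10^9 J/m².
Flux F = Q / Δt = 9.80×10^9 / 2.99×10^7 s = 328 W/m².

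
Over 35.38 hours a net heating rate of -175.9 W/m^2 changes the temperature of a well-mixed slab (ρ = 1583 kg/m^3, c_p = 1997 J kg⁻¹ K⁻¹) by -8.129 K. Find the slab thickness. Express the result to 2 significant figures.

Heat input Q = F Δt = -175.9 × 1.27×10^5 s = -2.24×10^7 J/m².
Required areal heat capacity C = Q / ΔT = 2.76×10^6 J/(m²·K).
Depth D = C / (ρ c_p) = 2.76×10^6 / (1583 × 1997) = 0.872 m.

0.87 m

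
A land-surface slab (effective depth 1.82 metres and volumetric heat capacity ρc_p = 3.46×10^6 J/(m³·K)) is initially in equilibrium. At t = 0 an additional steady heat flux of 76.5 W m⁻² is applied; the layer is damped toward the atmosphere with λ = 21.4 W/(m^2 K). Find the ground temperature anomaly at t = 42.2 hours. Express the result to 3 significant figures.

1.44 K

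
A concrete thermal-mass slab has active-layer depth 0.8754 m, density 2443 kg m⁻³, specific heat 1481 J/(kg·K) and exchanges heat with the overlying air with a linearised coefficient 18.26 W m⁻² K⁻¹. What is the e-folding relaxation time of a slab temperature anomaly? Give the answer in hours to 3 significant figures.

48.2 hours

Areal heat capacity C = ρ c_p D = 2443 × 1481 × 0.8754 = 3.17×10^6 J/(m²·K).
Relaxation time τ = C / λ = 3.17×10^6 / 18.26 = 1.73×10^5 s.
In hours: 1.73×10^5 s / (3600 s/hour) = 48.2 hours.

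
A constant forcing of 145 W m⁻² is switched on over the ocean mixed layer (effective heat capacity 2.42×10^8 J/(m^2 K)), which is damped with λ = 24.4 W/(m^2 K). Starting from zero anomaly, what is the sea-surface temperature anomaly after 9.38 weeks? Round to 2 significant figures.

2.6 K

Areal heat capacity C = 2.42×10^8 J/(m^2 K) (given).
τ = C / λ = 2.42×10^8 / 24.4 = 9.92×10^6 s.
Equilibrium anomaly ΔT_eq = F / λ = 145 / 24.4 = 5.94 K.
t = 9.38 weeks = 5.67×10^6 s, so t/τ = 0.572.
ΔT(t) = ΔT_eq (1 − e^(−t/τ)) = 5.94 × (1 − e^−0.572) = 2.59 K.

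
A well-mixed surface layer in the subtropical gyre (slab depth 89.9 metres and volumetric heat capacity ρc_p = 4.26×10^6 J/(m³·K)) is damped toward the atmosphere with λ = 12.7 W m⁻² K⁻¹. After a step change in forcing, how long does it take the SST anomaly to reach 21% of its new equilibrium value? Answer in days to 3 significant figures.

82.3 days

Areal heat capacity C = ρc_p × D = 4.26×10^6 × 89.9 = 3.83×10^8 J/(m²·K).
τ = C / λ = 3.83×10^8 / 12.7 = 3.02×10^7 s.
Fraction reached: 1 − e^(−t/τ) = 0.21 ⇒ t = −τ ln(1 − 0.21) = τ × 0.236.
t = 7.11×10^6 s = 82.3 days.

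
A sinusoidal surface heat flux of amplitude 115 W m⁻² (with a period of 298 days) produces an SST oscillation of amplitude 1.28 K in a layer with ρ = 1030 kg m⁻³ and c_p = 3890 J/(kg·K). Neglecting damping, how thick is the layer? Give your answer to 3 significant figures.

91.9 m

ω = 2π / 2.57×10^7 s = 2.44×10^-7 s⁻¹.
Required C = F₀ / (A ω) = 115 / (1.28 × 2.44×10^-7) = 3.68×10^8 J/(m²·K).
D = C / (ρ c_p) = 3.68×10^8 / (1030 × 3890) = 91.9 m.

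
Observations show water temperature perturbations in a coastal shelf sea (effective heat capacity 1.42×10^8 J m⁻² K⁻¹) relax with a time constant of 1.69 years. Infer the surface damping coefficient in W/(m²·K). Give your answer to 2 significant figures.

2.7

Areal heat capacity C = 1.42×10^8 J m⁻² K⁻¹ (given).
τ = 1.69 years = 5.33×10^7 s.
λ = C / τ = 1.42×10^8 / 5.33×10^7 = 2.66 W/(m²·K).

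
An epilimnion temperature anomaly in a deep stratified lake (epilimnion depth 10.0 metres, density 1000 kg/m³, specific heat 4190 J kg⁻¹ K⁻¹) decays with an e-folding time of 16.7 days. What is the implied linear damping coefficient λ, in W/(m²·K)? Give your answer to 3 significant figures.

Areal heat capacity C = ρ c_p D = 1000 × 4190 × 10.0 = 4.19×10^7 J m⁻² K⁻¹.
τ = 16.7 days = 1.44×10^6 s.
λ = C / τ = 4.19×10^7 / 1.44×10^6 = 29.0 W/(m²·K).

29.0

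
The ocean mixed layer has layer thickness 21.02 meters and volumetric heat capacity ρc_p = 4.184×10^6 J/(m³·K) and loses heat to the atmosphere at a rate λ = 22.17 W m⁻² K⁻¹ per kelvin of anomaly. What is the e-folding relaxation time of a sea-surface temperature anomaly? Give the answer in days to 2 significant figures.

Areal heat capacity C = ρc_p × D = 4.184×10^6 × 21.02 = 8.79×10^7 J/(m²·K).
Relaxation time τ = C / λ = 8.79×10^7 / 22.17 = 3.97×10^6 s.
In days: 3.97×10^6 s / (86400 s/day) = 45.9 days.

46 days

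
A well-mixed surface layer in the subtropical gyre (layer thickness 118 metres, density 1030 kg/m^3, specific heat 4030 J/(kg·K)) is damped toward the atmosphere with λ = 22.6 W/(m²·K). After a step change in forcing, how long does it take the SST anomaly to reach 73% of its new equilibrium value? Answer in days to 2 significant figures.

Areal heat capacity C = ρ c_p D = 1030 × 4030 × 118 = 4.90×10^8 J/(m^2 K).
τ = C / λ = 4.90×10^8 / 22.6 = 2.17×10^7 s.
Fraction reached: 1 − e^(−t/τ) = 0.73 ⇒ t = −τ ln(1 − 0.73) = τ × 1.31.
t = 2.84×10^7 s = 328 days.

330 days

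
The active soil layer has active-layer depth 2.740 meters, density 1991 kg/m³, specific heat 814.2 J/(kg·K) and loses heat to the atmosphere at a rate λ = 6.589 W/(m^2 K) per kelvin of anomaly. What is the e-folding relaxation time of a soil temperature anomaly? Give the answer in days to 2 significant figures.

Areal heat capacity C = ρ c_p D = 1991 × 814.2 × 2.740 = 4.44×10^6 J/(m^2 K).
Relaxation time τ = C / λ = 4.44×10^6 / 6.589 = 6.74×10^5 s.
In days: 6.74×10^5 s / (86400 s/day) = 7.80 days.

7.8 days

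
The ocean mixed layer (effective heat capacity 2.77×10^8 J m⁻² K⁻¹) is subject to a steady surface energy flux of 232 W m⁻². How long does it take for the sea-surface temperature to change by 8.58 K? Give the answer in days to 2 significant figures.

Areal heat capacity C = 2.77×10^8 J m⁻² K⁻¹ (given).
Time required: Δt = C ΔT / F = 2.77×10^8 × 8.58 / 232 = 1.02×10^7 s.
In days: 1.02×10^7 s / (86400 s/day) = 119 days.

120 days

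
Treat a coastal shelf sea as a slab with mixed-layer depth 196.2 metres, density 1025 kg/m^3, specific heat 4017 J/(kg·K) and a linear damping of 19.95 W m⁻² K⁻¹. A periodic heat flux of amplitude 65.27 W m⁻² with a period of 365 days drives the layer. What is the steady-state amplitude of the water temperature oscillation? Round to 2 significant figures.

0.40 K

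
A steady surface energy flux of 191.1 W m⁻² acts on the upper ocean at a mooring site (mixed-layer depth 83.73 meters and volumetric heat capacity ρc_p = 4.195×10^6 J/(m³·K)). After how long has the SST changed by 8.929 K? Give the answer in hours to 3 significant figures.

Areal heat capacity C = ρc_p × D = 4.195×10^6 × 83.73 = 3.51×10^8 J m⁻² K⁻¹.
Time required: Δt = C ΔT / F = 3.51×10^8 × 8.929 / 191.1 = 1.64×10^7 s.
In hours: 1.64×10^7 s / (3600 s/hour) = 4560 hours.

4560 hours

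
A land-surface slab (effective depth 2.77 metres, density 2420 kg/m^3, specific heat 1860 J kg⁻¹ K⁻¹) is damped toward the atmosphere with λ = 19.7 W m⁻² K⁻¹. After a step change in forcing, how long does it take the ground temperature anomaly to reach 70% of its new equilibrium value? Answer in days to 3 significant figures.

8.82 days

Areal heat capacity C = ρ c_p D = 2420 × 1860 × 2.77 = 1.25×10^7 J/(m^2 K).
τ = C / λ = 1.25×10^7 / 19.7 = 6.33×10^5 s.
Fraction reached: 1 − e^(−t/τ) = 0.70 ⇒ t = −τ ln(1 − 0.70) = τ × 1.20.
t = 7.62×10^5 s = 8.82 days.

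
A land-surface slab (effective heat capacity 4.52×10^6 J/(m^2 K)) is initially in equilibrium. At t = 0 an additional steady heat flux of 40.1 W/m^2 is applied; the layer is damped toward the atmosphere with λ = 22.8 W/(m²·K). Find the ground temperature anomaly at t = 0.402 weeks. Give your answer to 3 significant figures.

1.24 K

Areal heat capacity C = 4.52×10^6 J/(m^2 K) (given).
τ = C / λ = 4.52×10^6 / 22.8 = 1.98×10^5 s.
Equilibrium anomaly ΔT_eq = F / λ = 40.1 / 22.8 = 1.76 K.
t = 0.402 weeks = 2.43×10^5 s, so t/τ = 1.23.
ΔT(t) = ΔT_eq (1 − e^(−t/τ)) = 1.76 × (1 − e^−1.23) = 1.24 K.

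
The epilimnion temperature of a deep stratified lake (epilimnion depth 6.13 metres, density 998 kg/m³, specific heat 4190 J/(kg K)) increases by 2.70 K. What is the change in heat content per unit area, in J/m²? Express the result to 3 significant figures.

6.92×10^7

Areal heat capacity C = ρ c_p D = 998 × 4190 × 6.13 = 2.56×10^7 J/(m^2 K).
ΔQ = C ΔT = 2.56×10^7 × 2.70 = 6.92×10^7 J/m².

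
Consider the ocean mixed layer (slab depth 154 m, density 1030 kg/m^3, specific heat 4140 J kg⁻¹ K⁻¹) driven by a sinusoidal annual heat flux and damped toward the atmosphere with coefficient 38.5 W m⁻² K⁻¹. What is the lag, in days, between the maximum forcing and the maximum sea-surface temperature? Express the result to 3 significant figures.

Areal heat capacity C = ρ c_p D = 1030 × 4140 × 154 = 6.57×10^8 J/(m^2 K).
ω = 2π / 3.15×10^7 s = 1.99×10^-7 s⁻¹.
Phase lag φ = arctan(Cω/λ) = arctan(131/38.5) = 1.28 rad.
Time lag = φ / ω = 1.28 / 1.99×10^-7 = 6.45×10^6 s = 74.6 days.

74.6 days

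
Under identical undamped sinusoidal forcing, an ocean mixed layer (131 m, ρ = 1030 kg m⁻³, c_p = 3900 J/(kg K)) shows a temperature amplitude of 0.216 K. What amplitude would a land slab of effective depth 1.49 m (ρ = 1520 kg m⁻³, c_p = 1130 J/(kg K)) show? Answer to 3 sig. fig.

44.4 K

C_ocean = 5.26×10^8 J/(m²·K); C_land = 2.56×10^6 J/(m²·K).
A ∝ 1/C ⇒ A_land = A_ocean × C_ocean/C_land = 0.216 × 206 = 44.4 K.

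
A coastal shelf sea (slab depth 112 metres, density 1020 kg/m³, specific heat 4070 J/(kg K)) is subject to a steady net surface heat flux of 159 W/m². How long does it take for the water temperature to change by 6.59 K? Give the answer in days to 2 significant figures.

220 days

Areal heat capacity C = ρ c_p D = 1020 × 4070 × 112 = 4.65×10^8 J/(m^2 K).
Time required: Δt = C ΔT / F = 4.65×10^8 × 6.59 / 159 = 1.93×10^7 s.
In days: 1.93×10^7 s / (86400 s/day) = 223 days.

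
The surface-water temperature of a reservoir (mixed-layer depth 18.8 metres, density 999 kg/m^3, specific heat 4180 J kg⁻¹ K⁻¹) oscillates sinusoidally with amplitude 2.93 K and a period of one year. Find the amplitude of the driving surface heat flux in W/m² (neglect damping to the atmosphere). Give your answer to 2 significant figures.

46

Areal heat capacity C = ρ c_p D = 999 × 4180 × 18.8 = 7.85×10^7 J m⁻² K⁻¹.
ω = 2π / 3.15×10^7 s = 1.99×10^-7 s⁻¹.
Cω = 7.85×10^7 × 1.99×10^-7 = 15.6 W/(m²·K).
F₀ = A × Cω = 2.93 × 15.6 = 45.8 W/m².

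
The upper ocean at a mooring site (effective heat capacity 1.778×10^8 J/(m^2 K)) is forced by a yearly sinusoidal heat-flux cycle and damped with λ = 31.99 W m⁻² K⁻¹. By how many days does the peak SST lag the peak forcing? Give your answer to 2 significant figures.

Areal heat capacity C = 1.778×10^8 J/(m^2 K) (given).
ω = 2π / 3.15×10^7 s = 1.99×10^-7 s⁻¹.
Phase lag φ = arctan(Cω/λ) = arctan(35.4/31.99) = 0.836 rad.
Time lag = φ / ω = 0.836 / 1.99×10^-7 = 4.20×10^6 s = 48.6 days.

49 days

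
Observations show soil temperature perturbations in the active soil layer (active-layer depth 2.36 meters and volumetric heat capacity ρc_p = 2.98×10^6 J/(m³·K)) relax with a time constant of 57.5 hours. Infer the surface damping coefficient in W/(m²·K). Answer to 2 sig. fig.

34

Areal heat capacity C = ρc_p × D = 2.98×10^6 × 2.36 = 7.03×10^6 J/(m^2 K).
τ = 57.5 hours = 2.07×10^5 s.
λ = C / τ = 7.03×10^6 / 2.07×10^5 = 34.0 W/(m²·K).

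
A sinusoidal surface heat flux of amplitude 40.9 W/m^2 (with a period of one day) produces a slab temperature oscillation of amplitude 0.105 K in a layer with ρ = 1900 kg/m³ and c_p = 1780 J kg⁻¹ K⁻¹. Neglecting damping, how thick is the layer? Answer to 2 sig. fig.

ω = 2π / 86400 s = 7.27×10^-5 s⁻¹.
Required C = F₀ / (A ω) = 40.9 / (0.105 × 7.27×10^-5) = 5.36×10^6 J/(m²·K).
D = C / (ρ c_p) = 5.36×10^6 / (1900 × 1780) = 1.58 m.

1.6 m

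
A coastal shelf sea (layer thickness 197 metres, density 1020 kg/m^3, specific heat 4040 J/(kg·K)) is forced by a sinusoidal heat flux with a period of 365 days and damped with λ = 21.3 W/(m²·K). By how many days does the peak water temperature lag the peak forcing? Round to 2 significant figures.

84 days

Areal heat capacity C = ρ c_p D = 1020 × 4040 × 197 = 8.12×10^8 J/(m²·K).
ω = 2π / 3.15×10^7 s = 1.99×10^-7 s⁻¹.
Phase lag φ = arctan(Cω/λ) = arctan(162/21.3) = 1.44 rad.
Time lag = φ / ω = 1.44 / 1.99×10^-7 = 7.23×10^6 s = 83.6 days.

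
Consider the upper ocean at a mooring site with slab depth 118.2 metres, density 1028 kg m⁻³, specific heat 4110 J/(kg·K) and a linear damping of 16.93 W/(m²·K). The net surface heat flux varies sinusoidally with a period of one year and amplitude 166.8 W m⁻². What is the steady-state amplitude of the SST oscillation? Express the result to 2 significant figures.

Areal heat capacity C = ρ c_p D = 1028 × 4110 × 118.2 = 4.99×10^8 J/(m²·K).
Angular frequency ω = 2π / T = 2π / 3.15×10^7 s = 1.99×10^-7 s⁻¹.
√((Cω)² + λ²) = √((99.5)² + 16.93²) = 101 W/(m²·K).
Amplitude A = F₀ / √((Cω)²+λ²) = 166.8 / 101 = 1.65 K.

1.7 K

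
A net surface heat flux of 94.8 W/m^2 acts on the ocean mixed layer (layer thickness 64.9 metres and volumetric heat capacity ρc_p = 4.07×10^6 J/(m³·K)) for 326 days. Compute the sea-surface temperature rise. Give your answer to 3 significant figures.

Areal heat capacity C = ρc_p × D = 4.07×10^6 × 64.9 = 2.64×10^8 J/(m²·K).
Net heat input Q = F Δt = 94.8 × (326 days × 86400 s/day) = 2.67×10^9 J/m².
ΔT = Q / C = 2.67×10^9 / 2.64×10^8 = 10.1 K.

10.1 K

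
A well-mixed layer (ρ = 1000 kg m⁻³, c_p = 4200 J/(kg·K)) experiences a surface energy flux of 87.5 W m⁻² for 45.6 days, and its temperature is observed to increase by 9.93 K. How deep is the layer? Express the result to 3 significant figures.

Heat input Q = F Δt = 87.5 × 3.94×10^6 s = 3.45×10^8 J/m².
Required areal heat capacity C = Q / ΔT = 3.47×10^7 J/(m²·K).
Depth D = C / (ρ c_p) = 3.47×10^7 / (1000 × 4200) = 8.27 m.

8.27 m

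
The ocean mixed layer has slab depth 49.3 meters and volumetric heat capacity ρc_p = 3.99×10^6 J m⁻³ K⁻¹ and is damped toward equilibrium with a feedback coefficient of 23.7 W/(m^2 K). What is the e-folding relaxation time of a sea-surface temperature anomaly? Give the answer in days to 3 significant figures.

Areal heat capacity C = ρc_p × D = 3.99×10^6 × 49.3 = 1.97×10^8 J m⁻² K⁻¹.
Relaxation time τ = C / λ = 1.97×10^8 / 23.7 = 8.30×10^6 s.
In days: 8.30×10^6 s / (86400 s/day) = 96.1 days.

96.1 days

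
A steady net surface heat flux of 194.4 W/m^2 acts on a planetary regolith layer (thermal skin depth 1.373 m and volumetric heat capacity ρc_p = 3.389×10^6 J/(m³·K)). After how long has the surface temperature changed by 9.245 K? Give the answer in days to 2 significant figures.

2.6 days

Areal heat capacity C = ρc_p × D = 3.389×10^6 × 1.373 = 4.65×10^6 J/(m²·K).
Time required: Δt = C ΔT / F = 4.65×10^6 × 9.245 / 194.4 = 2.21×10^5 s.
In days: 2.21×10^5 s / (86400 s/day) = 2.56 days.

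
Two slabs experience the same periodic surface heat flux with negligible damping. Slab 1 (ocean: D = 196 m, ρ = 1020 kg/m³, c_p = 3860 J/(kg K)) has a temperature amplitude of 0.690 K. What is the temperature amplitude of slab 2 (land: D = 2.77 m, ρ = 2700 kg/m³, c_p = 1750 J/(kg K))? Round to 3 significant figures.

C_ocean = 7.72×10^8 J/(m²·K); C_land = 1.31×10^7 J/(m²·K).
A ∝ 1/C ⇒ A_land = A_ocean × C_ocean/C_land = 0.690 × 59.0 = 40.7 K.

40.7 K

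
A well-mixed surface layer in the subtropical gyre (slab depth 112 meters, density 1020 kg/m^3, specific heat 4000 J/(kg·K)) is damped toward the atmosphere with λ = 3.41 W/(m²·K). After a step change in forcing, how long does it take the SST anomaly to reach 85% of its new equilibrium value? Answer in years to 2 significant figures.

8.1 years

Areal heat capacity C = ρ c_p D = 1020 × 4000 × 112 = 4.57×10^8 J/(m^2 K).
τ = C / λ = 4.57×10^8 / 3.41 = 1.34×10^8 s.
Fraction reached: 1 − e^(−t/τ) = 0.85 ⇒ t = −τ ln(1 − 0.85) = τ × 1.90.
t = 2.54×10^8 s = 8.06 years.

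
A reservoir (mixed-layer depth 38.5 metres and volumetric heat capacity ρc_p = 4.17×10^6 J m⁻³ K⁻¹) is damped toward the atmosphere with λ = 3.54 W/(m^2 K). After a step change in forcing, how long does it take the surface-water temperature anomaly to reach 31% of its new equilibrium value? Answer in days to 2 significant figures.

190 days

Areal heat capacity C = ρc_p × D = 4.17×10^6 × 38.5 = 1.61×10^8 J/(m²·K).
τ = C / λ = 1.61×10^8 / 3.54 = 4.54×10^7 s.
Fraction reached: 1 − e^(−t/τ) = 0.31 ⇒ t = −τ ln(1 − 0.31) = τ × 0.371.
t = 1.68×10^7 s = 195 days.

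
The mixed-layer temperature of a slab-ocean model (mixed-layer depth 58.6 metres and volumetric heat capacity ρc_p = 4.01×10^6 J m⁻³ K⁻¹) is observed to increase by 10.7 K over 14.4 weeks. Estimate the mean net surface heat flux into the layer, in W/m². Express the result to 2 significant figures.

Areal heat capacity C = ρc_p × D = 4.01×10^6 × 58.6 = 2.35×10^8 J/(m^2 K).
Required heat per unit area: Q = C ΔT = 2.35×10^8 × 10.7 = 2.51×10^9 J/m².
Flux F = Q / Δt = 2.51×10^9 / 8.71×10^6 s = 289 W/m².

290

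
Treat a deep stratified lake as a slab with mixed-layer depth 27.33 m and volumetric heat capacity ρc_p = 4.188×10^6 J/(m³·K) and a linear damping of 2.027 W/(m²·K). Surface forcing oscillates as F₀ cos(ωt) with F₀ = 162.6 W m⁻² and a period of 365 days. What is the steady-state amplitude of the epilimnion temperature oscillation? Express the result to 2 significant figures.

Areal heat capacity C = ρc_p × D = 4.188×10^6 × 27.33 = 1.14×10^8 J/(m^2 K).
Angular frequency ω = 2π / T = 2π / 3.15×10^7 s = 1.99×10^-7 s⁻¹.
√((Cω)² + λ²) = √((22.8)² + 2.027²) = 22.9 W/(m²·K).
Amplitude A = F₀ / √((Cω)²+λ²) = 162.6 / 22.9 = 7.10 K.

7.1 K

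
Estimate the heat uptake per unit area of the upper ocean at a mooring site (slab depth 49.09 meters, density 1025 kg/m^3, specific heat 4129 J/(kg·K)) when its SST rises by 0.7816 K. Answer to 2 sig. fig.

Areal heat capacity C = ρ c_p D = 1025 × 4129 × 49.09 = 2.08×10^8 J m⁻² K⁻¹.
ΔQ = C ΔT = 2.08×10^8 × 0.7816 = 1.62×10^8 J/m².

1.6×10^8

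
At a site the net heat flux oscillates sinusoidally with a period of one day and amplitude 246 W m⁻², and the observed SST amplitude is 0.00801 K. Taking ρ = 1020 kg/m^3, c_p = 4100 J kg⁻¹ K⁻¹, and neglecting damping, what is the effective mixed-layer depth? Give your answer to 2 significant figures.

100 m

ω = 2π / 86400 s = 7.27×10^-5 s⁻¹.
Required C = F₀ / (A ω) = 246 / (0.00801 × 7.27×10^-5) = 4.22×10^8 J/(m²·K).
D = C / (ρ c_p) = 4.22×10^8 / (1020 × 4100) = 101 m.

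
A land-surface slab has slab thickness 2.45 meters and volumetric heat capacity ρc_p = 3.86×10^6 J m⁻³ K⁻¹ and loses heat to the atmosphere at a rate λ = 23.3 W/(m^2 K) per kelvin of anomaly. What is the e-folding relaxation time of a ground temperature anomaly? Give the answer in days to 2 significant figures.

4.7 days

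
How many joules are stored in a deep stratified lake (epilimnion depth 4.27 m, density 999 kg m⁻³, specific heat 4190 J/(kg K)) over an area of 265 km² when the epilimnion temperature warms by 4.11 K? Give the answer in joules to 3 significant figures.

Areal heat capacity C = ρ c_p D = 999 × 4190 × 4.27 = 1.79×10^7 J m⁻² K⁻¹.
Heat per unit area: q = C ΔT = 1.79×10^7 × 4.11 = 7.35×10^7 J/m².
Total heat: Q = q × A = 7.35×10^7 × (265 × 10⁶ m²) = 1.95×10^16 J.

1.95×10^16 J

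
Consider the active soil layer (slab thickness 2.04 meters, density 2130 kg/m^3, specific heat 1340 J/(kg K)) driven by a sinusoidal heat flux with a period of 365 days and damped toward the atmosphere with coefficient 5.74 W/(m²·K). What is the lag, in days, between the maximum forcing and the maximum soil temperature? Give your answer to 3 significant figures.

11.6 days

Areal heat capacity C = ρ c_p D = 2130 × 1340 × 2.04 = 5.82×10^6 J/(m²·K).
ω = 2π / 3.15×10^7 s = 1.99×10^-7 s⁻¹.
Phase lag φ = arctan(Cω/λ) = arctan(1.16/5.74) = 0.199 rad.
Time lag = φ / ω = 0.199 / 1.99×10^-7 = 1.00×10^6 s = 11.6 days.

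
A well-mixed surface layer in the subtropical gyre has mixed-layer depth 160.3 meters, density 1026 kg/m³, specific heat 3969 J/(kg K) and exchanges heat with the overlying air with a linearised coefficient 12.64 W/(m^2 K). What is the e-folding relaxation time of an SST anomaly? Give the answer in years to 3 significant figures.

Areal heat capacity C = ρ c_p D = 1026 × 3969 × 160.3 = 6.53×10^8 J/(m²·K).
Relaxation time τ = C / λ = 6.53×10^8 / 12.64 = 5.16×10^7 s.
In years: 5.16×10^7 s / (3.156×10^7 s/year) = 1.64 years.

1.64 years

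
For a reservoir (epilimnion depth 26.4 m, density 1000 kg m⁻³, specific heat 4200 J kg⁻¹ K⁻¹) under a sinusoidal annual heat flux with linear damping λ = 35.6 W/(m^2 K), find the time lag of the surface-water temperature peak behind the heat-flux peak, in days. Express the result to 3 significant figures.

32.3 days

Areal heat capacity C = ρ c_p D = 1000 × 4200 × 26.4 = 1.11×10^8 J/(m^2 K).
ω = 2π / 3.15×10^7 s = 1.99×10^-7 s⁻¹.
Phase lag φ = arctan(Cω/λ) = arctan(22.1/35.6) = 0.555 rad.
Time lag = φ / ω = 0.555 / 1.99×10^-7 = 2.79×10^6 s = 32.3 days.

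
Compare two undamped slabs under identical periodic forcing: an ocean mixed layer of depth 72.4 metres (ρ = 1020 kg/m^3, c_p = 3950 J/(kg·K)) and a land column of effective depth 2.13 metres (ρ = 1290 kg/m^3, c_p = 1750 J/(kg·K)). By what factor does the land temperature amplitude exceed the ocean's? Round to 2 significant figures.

61

C_ocean = 1020 × 3950 × 72.4 = 2.92×10^8 J/(m²·K).
C_land = 1290 × 1750 × 2.13 = 4.81×10^6 J/(m²·K).
Undamped amplitude ∝ 1/C, so A_land/A_ocean = C_ocean/C_land = 60.7.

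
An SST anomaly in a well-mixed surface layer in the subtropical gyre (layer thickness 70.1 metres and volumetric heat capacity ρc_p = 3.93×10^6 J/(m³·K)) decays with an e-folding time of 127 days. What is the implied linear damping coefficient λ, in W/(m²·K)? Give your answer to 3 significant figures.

Areal heat capacity C = ρc_p × D = 3.93×10^6 × 70.1 = 2.75×10^8 J m⁻² K⁻¹.
τ = 127 days = 1.10×10^7 s.
λ = C / τ = 2.75×10^8 / 1.10×10^7 = 25.1 W/(m²·K).

25.1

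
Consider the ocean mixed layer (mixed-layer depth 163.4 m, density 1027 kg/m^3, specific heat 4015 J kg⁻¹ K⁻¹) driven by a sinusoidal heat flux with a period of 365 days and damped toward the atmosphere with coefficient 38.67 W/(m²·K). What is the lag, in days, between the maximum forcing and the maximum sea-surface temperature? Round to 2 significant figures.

75 days

Areal heat capacity C = ρ c_p D = 1027 × 4015 × 163.4 = 6.74×10^8 J m⁻² K⁻¹.
ω = 2π / 3.15×10^7 s = 1.99×10^-7 s⁻¹.
Phase lag φ = arctan(Cω/λ) = arctan(134/38.67) = 1.29 rad.
Time lag = φ / ω = 1.29 / 1.99×10^-7 = 6.48×10^6 s = 75.0 days.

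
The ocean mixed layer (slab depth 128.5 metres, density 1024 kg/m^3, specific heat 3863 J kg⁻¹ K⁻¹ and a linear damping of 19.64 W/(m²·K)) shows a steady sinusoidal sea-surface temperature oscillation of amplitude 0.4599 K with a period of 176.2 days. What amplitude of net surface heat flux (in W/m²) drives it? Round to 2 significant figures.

97

Areal heat capacity C = ρ c_p D = 1024 × 3863 × 128.5 = 5.08×10^8 J m⁻² K⁻¹.
ω = 2π / 1.52×10^7 s = 4.13×10^-7 s⁻¹.
√((Cω)² + λ²) = √((210)² + 19.64²) = 211 W/(m²·K).
F₀ = A × √((Cω)²+λ²) = 0.4599 × 211 = 96.9 W/m².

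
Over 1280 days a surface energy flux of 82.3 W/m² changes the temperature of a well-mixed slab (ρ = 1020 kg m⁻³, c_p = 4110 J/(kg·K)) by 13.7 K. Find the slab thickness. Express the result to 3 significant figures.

Heat input Q = F Δt = 82.3 × 1.11×10^8 s = 9.10×10^9 J/m².
Required areal heat capacity C = Q / ΔT = 6.64×10^8 J/(m²·K).
Depth D = C / (ρ c_p) = 6.64×10^8 / (1020 × 4110) = 158 m.

158 m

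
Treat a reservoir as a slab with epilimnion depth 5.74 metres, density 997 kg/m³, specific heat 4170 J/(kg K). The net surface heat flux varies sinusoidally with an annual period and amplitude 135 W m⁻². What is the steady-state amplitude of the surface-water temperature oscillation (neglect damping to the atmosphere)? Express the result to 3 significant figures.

28.4 K

Areal heat capacity C = ρ c_p D = 997 × 4170 × 5.74 = 2.39×10^7 J/(m^2 K).
Angular frequency ω = 2π / T = 2π / 3.15×10^7 s = 1.99×10^-7 s⁻¹.
Cω = 2.39×10^7 × 1.99×10^-7 = 4.75 W/(m²·K).
Amplitude A = F₀ / (Cω) = 135 / 4.75 = 28.4 K.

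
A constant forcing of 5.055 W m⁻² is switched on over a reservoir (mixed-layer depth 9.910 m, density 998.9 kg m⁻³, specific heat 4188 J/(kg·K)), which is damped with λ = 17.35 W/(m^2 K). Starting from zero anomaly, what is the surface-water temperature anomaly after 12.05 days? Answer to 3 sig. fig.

Areal heat capacity C = ρ c_p D = 998.9 × 4188 × 9.910 = 4.15×10^7 J m⁻² K⁻¹.
τ = C / λ = 4.15×10^7 / 17.35 = 2.39×10^6 s.
Equilibrium anomaly ΔT_eq = F / λ = 5.055 / 17.35 = 0.291 K.
t = 12.05 days = 1.04×10^6 s, so t/τ = 0.436.
ΔT(t) = ΔT_eq (1 − e^(−t/τ)) = 0.291 × (1 − e^−0.436) = 0.103 K.

0.103 K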